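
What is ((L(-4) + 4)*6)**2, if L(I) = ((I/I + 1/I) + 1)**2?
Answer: 114921/64 ≈ 1795.6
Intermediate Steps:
L(I) = (2 + 1/I)**2 (L(I) = ((1 + 1/I) + 1)**2 = (2 + 1/I)**2)
((L(-4) + 4)*6)**2 = (((1 + 2*(-4))**2/(-4)**2 + 4)*6)**2 = (((1 - 8)**2/16 + 4)*6)**2 = (((1/16)*(-7)**2 + 4)*6)**2 = (((1/16)*49 + 4)*6)**2 = ((49/16 + 4)*6)**2 = ((113/16)*6)**2 = (339/8)**2 = 114921/64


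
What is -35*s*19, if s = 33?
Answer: -21945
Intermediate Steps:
-35*s*19 = -35*33*19 = -1155*19 = -21945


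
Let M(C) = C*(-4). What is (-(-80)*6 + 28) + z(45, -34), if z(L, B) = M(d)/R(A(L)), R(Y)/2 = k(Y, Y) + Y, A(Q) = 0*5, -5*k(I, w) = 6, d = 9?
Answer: 523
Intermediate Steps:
k(I, w) = -6/5 (k(I, w) = -⅕*6 = -6/5)
A(Q) = 0
M(C) = -4*C
R(Y) = -12/5 + 2*Y (R(Y) = 2*(-6/5 + Y) = -12/5 + 2*Y)
z(L, B) = 15 (z(L, B) = (-4*9)/(-12/5 + 2*0) = -36/(-12/5 + 0) = -36/(-12/5) = -36*(-5/12) = 15)
(-(-80)*6 + 28) + z(45, -34) = (-(-80)*6 + 28) + 15 = (-20*(-24) + 28) + 15 = (480 + 28) + 15 = 508 + 15 = 523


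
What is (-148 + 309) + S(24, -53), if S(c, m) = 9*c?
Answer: 377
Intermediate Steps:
(-148 + 309) + S(24, -53) = (-148 + 309) + 9*24 = 161 + 216 = 377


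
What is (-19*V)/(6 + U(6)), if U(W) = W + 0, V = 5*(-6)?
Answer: 95/2 ≈ 47.500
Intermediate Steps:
V = -30
U(W) = W
(-19*V)/(6 + U(6)) = (-19*(-30))/(6 + 6) = 570/12 = 570*(1/12) = 95/2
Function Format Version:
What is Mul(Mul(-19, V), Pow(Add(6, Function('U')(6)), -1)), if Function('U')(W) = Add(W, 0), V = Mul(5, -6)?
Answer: Rational(95, 2) ≈ 47.500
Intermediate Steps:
V = -30
Function('U')(W) = W
Mul(Mul(-19, V), Pow(Add(6, Function('U')(6)), -1)) = Mul(Mul(-19, -30), Pow(Add(6, 6), -1)) = Mul(570, Pow(12, -1)) = Mul(570, Rational(1, 12)) = Rational(95, 2)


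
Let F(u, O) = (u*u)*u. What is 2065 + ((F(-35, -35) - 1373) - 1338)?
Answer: -43521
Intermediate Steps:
F(u, O) = u³ (F(u, O) = u²*u = u³)
2065 + ((F(-35, -35) - 1373) - 1338) = 2065 + (((-35)³ - 1373) - 1338) = 2065 + ((-42875 - 1373) - 1338) = 2065 + (-44248 - 1338) = 2065 - 45586 = -43521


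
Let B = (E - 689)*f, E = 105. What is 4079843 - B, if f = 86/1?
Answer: 4130067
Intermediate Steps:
f = 86 (f = 1*86 = 86)
B = -50224 (B = (105 - 689)*86 = -584*86 = -50224)
4079843 - B = 4079843 - 1*(-50224) = 4079843 + 50224 = 4130067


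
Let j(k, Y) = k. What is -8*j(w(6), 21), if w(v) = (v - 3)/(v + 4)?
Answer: -12/5 ≈ -2.4000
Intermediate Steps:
w(v) = (-3 + v)/(4 + v)
-8*j(w(6), 21) = -8*(-3 + 6)/(4 + 6) = -8*3/10 = -12/5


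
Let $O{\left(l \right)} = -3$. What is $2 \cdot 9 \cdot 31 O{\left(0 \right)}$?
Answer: $-1674$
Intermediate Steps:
$2 \cdot 9 \cdot 31 O{\left(0 \right)} = 2 \cdot 9 \cdot 31 \left(-3\right) = 18 \cdot 31 \left(-3\right) = 558 \left(-3\right) = -1674$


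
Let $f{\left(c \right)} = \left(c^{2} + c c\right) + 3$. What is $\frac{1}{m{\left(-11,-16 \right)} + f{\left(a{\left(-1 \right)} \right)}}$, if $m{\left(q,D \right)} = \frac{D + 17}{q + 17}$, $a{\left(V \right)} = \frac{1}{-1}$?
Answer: $\frac{6}{31} \approx 0.19355$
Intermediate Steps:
$a{\left(V \right)} = -1$
$m{\left(q,D \right)} = \frac{17 + D}{17 + q}$
$f{\left(c \right)} = 3 + 2 c^{2}$ ($f{\left(c \right)} = \left(c^{2} + c^{2}\right) + 3 = 2 c^{2} + 3 = 3 + 2 c^{2}$)
$\frac{1}{m{\left(-11,-16 \right)} + f{\left(a{\left(-1 \right)} \right)}} = \frac{1}{\frac{17 - 16}{17 - 11} + \left(3 + 2 \left(-1\right)^{2}\right)} = \frac{1}{\frac{1}{6} \cdot 1 + \left(3 + 2 \cdot 1\right)} = \frac{1}{\frac{1}{6} \cdot 1 + \left(3 + 2\right)} = \frac{1}{\frac{1}{6} + 5} = \frac{1}{\frac{31}{6}} = \frac{6}{31}$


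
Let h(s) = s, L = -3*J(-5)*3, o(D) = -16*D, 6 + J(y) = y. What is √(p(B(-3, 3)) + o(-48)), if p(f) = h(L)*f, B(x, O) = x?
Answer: √471 ≈ 21.703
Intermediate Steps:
J(y) = -6 + y
L = 99 (L = -3*(-6 - 5)*3 = -3*(-11)*3 = 33*3 = 99)
p(f) = 99*f
√(p(B(-3, 3)) + o(-48)) = √(99*(-3) - 16*(-48)) = √(-297 + 768) = √471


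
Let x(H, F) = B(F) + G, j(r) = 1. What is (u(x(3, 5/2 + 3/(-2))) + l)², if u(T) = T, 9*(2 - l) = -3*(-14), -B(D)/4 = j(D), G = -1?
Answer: 529/9 ≈ 58.778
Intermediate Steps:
B(D) = -4 (B(D) = -4*1 = -4)
l = -8/3 (l = 2 - (-1)*(-14)/3 = 2 - ⅑*42 = 2 - 14/3 = -8/3 ≈ -2.6667)
x(H, F) = -5 (x(H, F) = -4 - 1 = -5)
(u(x(3, 5/2 + 3/(-2))) + l)² = (-5 - 8/3)² = (-23/3)² = 529/9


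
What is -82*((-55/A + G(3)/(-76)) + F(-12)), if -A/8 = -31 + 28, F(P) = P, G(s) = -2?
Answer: 266705/228 ≈ 1169.8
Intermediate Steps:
A = 24 (A = -8*(-31 + 28) = -8*(-3) = 24)
-82*((-55/A + G(3)/(-76)) + F(-12)) = -82*((-55/24 - 2/(-76)) - 12) = -82*((-55*1/24 - 2*(-1/76)) - 12) = -82*((-55/24 + 1/38) - 12) = -82*(-1033/456 - 12) = -82*(-6505/456) = 266705/228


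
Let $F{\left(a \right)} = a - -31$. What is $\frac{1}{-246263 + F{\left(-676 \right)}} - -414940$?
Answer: $\frac{102452005519}{246908} \approx 4.1494 \cdot 10^{5}$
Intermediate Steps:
$F{\left(a \right)} = 31 + a$ ($F{\left(a \right)} = a + 31 = 31 + a$)
$\frac{1}{-246263 + F{\left(-676 \right)}} - -414940 = \frac{1}{-246263 + \left(31 - 676\right)} - -414940 = \frac{1}{-246263 - 645} + 414940 = \frac{1}{-246908} + 414940 = - \frac{1}{246908} + 414940 = \frac{102452005519}{246908}$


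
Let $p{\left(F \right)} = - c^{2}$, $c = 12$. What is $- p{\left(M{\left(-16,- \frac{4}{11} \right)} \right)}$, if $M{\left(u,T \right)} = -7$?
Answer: $144$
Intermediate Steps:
$p{\left(F \right)} = -144$ ($p{\left(F \right)} = - 12^{2} = \left(-1\right) 144 = -144$)
$- p{\left(M{\left(-16,- \frac{4}{11} \right)} \right)} = \left(-1\right) \left(-144\right) = 144$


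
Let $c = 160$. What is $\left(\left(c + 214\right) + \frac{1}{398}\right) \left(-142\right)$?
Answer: $- \frac{10568563}{199} \approx -53108.0$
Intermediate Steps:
$\left(\left(c + 214\right) + \frac{1}{398}\right) \left(-142\right) = \left(\left(160 + 214\right) + \frac{1}{398}\right) \left(-142\right) = \left(374 + \frac{1}{398}\right) \left(-142\right) = \frac{148853}{398} \left(-142\right) = - \frac{10568563}{199}$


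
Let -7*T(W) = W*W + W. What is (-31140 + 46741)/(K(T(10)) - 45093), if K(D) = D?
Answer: -109207/315761 ≈ -0.34585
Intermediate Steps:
T(W) = -W/7 - W**2/7 (T(W) = -(W*W + W)/7 = -(W**2 + W)/7 = -(W + W**2)/7 = -W/7 - W**2/7)
(-31140 + 46741)/(K(T(10)) - 45093) = (-31140 + 46741)/(-1/7*10*(1 + 10) - 45093) = 15601/(-1/7*10*11 - 45093) = 15601/(-110/7 - 45093) = 15601/(-315761/7) = 15601*(-7/315761) = -109207/315761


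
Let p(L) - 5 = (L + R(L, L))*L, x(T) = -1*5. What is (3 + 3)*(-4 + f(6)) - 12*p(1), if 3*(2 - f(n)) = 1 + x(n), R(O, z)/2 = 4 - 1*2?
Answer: -124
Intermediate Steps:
x(T) = -5
R(O, z) = 4 (R(O, z) = 2*(4 - 1*2) = 2*(4 - 2) = 2*2 = 4)
f(n) = 10/3 (f(n) = 2 - (1 - 5)/3 = 2 - ⅓*(-4) = 2 + 4/3 = 10/3)
p(L) = 5 + L*(4 + L) (p(L) = 5 + (L + 4)*L = 5 + (4 + L)*L = 5 + L*(4 + L))
(3 + 3)*(-4 + f(6)) - 12*p(1) = (3 + 3)*(-4 + 10/3) - 12*(5 + 1² + 4*1) = 6*(-⅔) - 12*(5 + 1 + 4) = -4 - 12*10 = -4 - 120 = -124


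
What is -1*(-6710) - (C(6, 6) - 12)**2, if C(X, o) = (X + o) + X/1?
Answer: 6674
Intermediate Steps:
C(X, o) = o + 2*X (C(X, o) = (X + o) + X*1 = (X + o) + X = o + 2*X)
-1*(-6710) - (C(6, 6) - 12)**2 = -1*(-6710) - ((6 + 2*6) - 12)**2 = 6710 - ((6 + 12) - 12)**2 = 6710 - (18 - 12)**2 = 6710 - 1*6**2 = 6710 - 1*36 = 6710 - 36 = 6674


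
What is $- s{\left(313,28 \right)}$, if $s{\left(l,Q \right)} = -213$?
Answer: $213$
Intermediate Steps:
$- s{\left(313,28 \right)} = \left(-1\right) \left(-213\right) = 213$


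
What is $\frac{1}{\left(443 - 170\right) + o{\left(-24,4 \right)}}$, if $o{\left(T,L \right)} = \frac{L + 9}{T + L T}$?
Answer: $\frac{120}{32747} \approx 0.0036645$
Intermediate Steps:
$o{\left(T,L \right)} = \frac{9 + L}{T + L T}$
$\frac{1}{\left(443 - 170\right) + o{\left(-24,4 \right)}} = \frac{1}{\left(443 - 170\right) + \frac{9 + 4}{\left(-24\right) \left(1 + 4\right)}} = \frac{1}{\left(443 - 170\right) - \frac{1}{24} \cdot \frac{1}{5} \cdot 13} = \frac{1}{273 - \frac{1}{120} \cdot 13} = \frac{1}{273 - \frac{13}{120}} = \frac{1}{\frac{32747}{120}} = \frac{120}{32747}$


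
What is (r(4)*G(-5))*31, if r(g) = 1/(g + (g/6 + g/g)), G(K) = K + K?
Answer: -930/17 ≈ -54.706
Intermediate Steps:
G(K) = 2*K
r(g) = 1/(1 + 7*g/6) (r(g) = 1/(g + (g*(⅙) + 1)) = 1/(g + (g/6 + 1)) = 1/(g + (1 + g/6)) = 1/(1 + 7*g/6))
(r(4)*G(-5))*31 = ((6/(6 + 7*4))*(2*(-5)))*31 = ((6/(6 + 28))*(-10))*31 = ((6/34)*(-10))*31 = ((6*(1/34))*(-10))*31 = ((3/17)*(-10))*31 = -30/17*31 = -930/17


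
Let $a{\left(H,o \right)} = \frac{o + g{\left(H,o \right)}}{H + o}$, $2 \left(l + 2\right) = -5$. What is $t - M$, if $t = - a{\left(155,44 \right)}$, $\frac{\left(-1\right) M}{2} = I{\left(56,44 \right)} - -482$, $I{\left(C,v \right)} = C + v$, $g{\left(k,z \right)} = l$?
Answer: $\frac{463193}{398} \approx 1163.8$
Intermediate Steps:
$l = - \frac{9}{2}$ ($l = -2 + \frac{1}{2} \left(-5\right) = -2 - \frac{5}{2} = - \frac{9}{2} \approx -4.5$)
$g{\left(k,z \right)} = - \frac{9}{2}$
$a{\left(H,o \right)} = \frac{- \frac{9}{2} + o}{H + o}$ ($a{\left(H,o \right)} = \frac{o - \frac{9}{2}}{H + o} = \frac{- \frac{9}{2} + o}{H + o}$)
$M = -1164$ ($M = - 2 \left(\left(56 + 44\right) - -482\right) = - 2 \left(100 + 482\right) = \left(-2\right) 582 = -1164$)
$t = - \frac{79}{398}$ ($t = - \frac{- \frac{9}{2} + 44}{155 + 44} = - \frac{79}{199 \cdot 2} = \left(-1\right) \frac{79}{398} = - \frac{79}{398} \approx -0.19849$)
$t - M = - \frac{79}{398} - -1164 = - \frac{79}{398} + 1164 = \frac{463193}{398}$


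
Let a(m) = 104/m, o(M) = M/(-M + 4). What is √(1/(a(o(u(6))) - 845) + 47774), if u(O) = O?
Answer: √332713463537/2639 ≈ 218.57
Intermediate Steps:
o(M) = M/(4 - M)
√(1/(a(o(u(6))) - 845) + 47774) = √(1/(104/((-1*6/(-4 + 6))) - 845) + 47774) = √(1/(104/((-1*6/2)) - 845) + 47774) = √(1/(104/((-1*6*½)) - 845) + 47774) = √(1/(104/(-3) - 845) + 47774) = √(1/(104*(-⅓) - 845) + 47774) = √(1/(-104/3 - 845) + 47774) = √(1/(-2639/3) + 47774) = √(-3/2639 + 47774) = √(126075583/2639) = √332713463537/2639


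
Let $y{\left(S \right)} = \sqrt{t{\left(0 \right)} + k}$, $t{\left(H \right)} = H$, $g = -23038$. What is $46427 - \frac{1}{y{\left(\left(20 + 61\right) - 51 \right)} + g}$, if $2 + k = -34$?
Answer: $\frac{12320553065499}{265374740} + \frac{3 i}{265374740} \approx 46427.0 + 1.1305 \cdot 10^{-8} i$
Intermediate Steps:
$k = -36$ ($k = -2 - 34 = -36$)
$y{\left(S \right)} = 6 i$ ($y{\left(S \right)} = \sqrt{0 - 36} = \sqrt{-36} = 6 i$)
$46427 - \frac{1}{y{\left(\left(20 + 61\right) - 51 \right)} + g} = 46427 - \frac{1}{6 i - 23038} = 46427 - \frac{1}{-23038 + 6 i} = 46427 - \frac{-23038 - 6 i}{530749480}$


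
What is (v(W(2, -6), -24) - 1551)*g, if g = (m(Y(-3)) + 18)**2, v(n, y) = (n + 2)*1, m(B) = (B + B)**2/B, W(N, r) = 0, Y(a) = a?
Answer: -55764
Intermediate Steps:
m(B) = 4*B (m(B) = (2*B)**2/B = (4*B**2)/B = 4*B)
v(n, y) = 2 + n (v(n, y) = (2 + n)*1 = 2 + n)
g = 36 (g = (4*(-3) + 18)**2 = (-12 + 18)**2 = 6**2 = 36)
(v(W(2, -6), -24) - 1551)*g = ((2 + 0) - 1551)*36 = (2 - 1551)*36 = -1549*36 = -55764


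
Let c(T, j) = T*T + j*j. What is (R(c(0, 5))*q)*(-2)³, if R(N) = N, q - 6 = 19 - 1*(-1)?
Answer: -5200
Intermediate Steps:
c(T, j) = T² + j²
q = 26 (q = 6 + (19 - 1*(-1)) = 6 + (19 + 1) = 6 + 20 = 26)
(R(c(0, 5))*q)*(-2)³ = ((0² + 5²)*26)*(-2)³ = ((0 + 25)*26)*(-8) = (25*26)*(-8) = 650*(-8) = -5200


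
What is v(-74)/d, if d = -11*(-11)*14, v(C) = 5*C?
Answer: -185/847 ≈ -0.21842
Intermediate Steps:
d = 1694 (d = 121*14 = 1694)
v(-74)/d = (5*(-74))/1694 = -370*1/1694 = -185/847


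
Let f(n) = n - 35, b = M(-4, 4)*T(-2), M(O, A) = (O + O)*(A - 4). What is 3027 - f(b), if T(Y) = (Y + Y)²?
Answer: 3062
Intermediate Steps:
T(Y) = 4*Y² (T(Y) = (2*Y)² = 4*Y²)
M(O, A) = 2*O*(-4 + A) (M(O, A) = (2*O)*(-4 + A) = 2*O*(-4 + A))
b = 0 (b = (2*(-4)*(-4 + 4))*(4*(-2)²) = (2*(-4)*0)*(4*4) = 0*16 = 0)
f(n) = -35 + n
3027 - f(b) = 3027 - (-35 + 0) = 3027 - 1*(-35) = 3027 + 35 = 3062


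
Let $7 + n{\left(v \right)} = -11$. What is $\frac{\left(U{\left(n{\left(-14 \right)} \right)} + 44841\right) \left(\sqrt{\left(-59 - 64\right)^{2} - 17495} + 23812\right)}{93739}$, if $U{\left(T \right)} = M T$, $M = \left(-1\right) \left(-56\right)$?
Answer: $\frac{1043751396}{93739} + \frac{569829 i \sqrt{14}}{93739} \approx 11135.0 + 22.745 i$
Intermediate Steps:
$M = 56$
$n{\left(v \right)} = -18$ ($n{\left(v \right)} = -7 - 11 = -18$)
$U{\left(T \right)} = 56 T$
$\frac{\left(U{\left(n{\left(-14 \right)} \right)} + 44841\right) \left(\sqrt{\left(-59 - 64\right)^{2} - 17495} + 23812\right)}{93739} = \frac{\left(56 \left(-18\right) + 44841\right) \left(\sqrt{\left(-59 - 64\right)^{2} - 17495} + 23812\right)}{93739} = \left(-1008 + 44841\right) \left(\sqrt{\left(-123\right)^{2} - 17495} + 23812\right) \frac{1}{93739} = 43833 \left(\sqrt{15129 - 17495} + 23812\right) \frac{1}{93739} = 43833 \left(\sqrt{-2366} + 23812\right) \frac{1}{93739} = 43833 \left(13 i \sqrt{14} + 23812\right) \frac{1}{93739} = 43833 \left(23812 + 13 i \sqrt{14}\right) \frac{1}{93739} = \left(1043751396 + 569829 i \sqrt{14}\right) \frac{1}{93739} = \frac{1043751396}{93739} + \frac{569829 i \sqrt{14}}{93739}$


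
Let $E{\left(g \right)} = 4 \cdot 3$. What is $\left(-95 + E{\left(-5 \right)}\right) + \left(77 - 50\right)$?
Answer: $-56$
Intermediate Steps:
$E{\left(g \right)} = 12$
$\left(-95 + E{\left(-5 \right)}\right) + \left(77 - 50\right) = \left(-95 + 12\right) + \left(77 - 50\right) = -83 + 27 = -56$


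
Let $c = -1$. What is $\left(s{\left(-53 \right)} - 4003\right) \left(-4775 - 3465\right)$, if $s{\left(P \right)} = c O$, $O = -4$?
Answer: $32951760$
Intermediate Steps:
$s{\left(P \right)} = 4$ ($s{\left(P \right)} = \left(-1\right) \left(-4\right) = 4$)
$\left(s{\left(-53 \right)} - 4003\right) \left(-4775 - 3465\right) = \left(4 - 4003\right) \left(-4775 - 3465\right) = \left(-3999\right) \left(-8240\right) = 32951760$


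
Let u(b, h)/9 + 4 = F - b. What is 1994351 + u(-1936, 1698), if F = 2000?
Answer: 2029739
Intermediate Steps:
u(b, h) = 17964 - 9*b (u(b, h) = -36 + 9*(2000 - b) = -36 + (18000 - 9*b) = 17964 - 9*b)
1994351 + u(-1936, 1698) = 1994351 + (17964 - 9*(-1936)) = 1994351 + (17964 + 17424) = 1994351 + 35388 = 2029739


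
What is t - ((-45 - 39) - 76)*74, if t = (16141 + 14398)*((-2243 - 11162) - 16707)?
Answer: -919578528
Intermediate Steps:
t = -919590368 (t = 30539*(-13405 - 16707) = 30539*(-30112) = -919590368)
t - ((-45 - 39) - 76)*74 = -919590368 - ((-45 - 39) - 76)*74 = -919590368 - (-84 - 76)*74 = -919590368 - (-160)*74 = -919590368 - 1*(-11840) = -919590368 + 11840 = -919578528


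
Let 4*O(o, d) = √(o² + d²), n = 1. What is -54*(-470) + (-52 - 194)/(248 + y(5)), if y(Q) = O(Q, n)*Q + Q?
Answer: 12987640956/511747 + 2460*√26/511747 ≈ 25379.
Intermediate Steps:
O(o, d) = √(d² + o²)/4 (O(o, d) = √(o² + d²)/4 = √(d² + o²)/4)
y(Q) = Q + Q*√(1 + Q²)/4 (y(Q) = (√(1² + Q²)/4)*Q + Q = (√(1 + Q²)/4)*Q + Q = Q*√(1 + Q²)/4 + Q = Q + Q*√(1 + Q²)/4)
-54*(-470) + (-52 - 194)/(248 + y(5)) = -54*(-470) + (-52 - 194)/(248 + (¼)*5*(4 + √(1 + 5²))) = 25380 - 246/(248 + (¼)*5*(4 + √(1 + 25))) = 25380 - 246/(248 + (¼)*5*(4 + √26)) = 25380 - 246/(248 + (5 + 5*√26/4)) = 25380 - 246/(253 + 5*√26/4)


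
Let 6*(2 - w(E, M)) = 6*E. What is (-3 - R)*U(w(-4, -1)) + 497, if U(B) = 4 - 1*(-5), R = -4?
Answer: 506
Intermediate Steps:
w(E, M) = 2 - E
U(B) = 9 (U(B) = 4 + 5 = 9)
(-3 - R)*U(w(-4, -1)) + 497 = (-3 - 1*(-4))*9 + 497 = (-3 + 4)*9 + 497 = 1*9 + 497 = 9 + 497 = 506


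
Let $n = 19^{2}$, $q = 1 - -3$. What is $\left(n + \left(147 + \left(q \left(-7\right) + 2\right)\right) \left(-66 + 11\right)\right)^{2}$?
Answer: $39614436$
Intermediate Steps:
$q = 4$ ($q = 1 + 3 = 4$)
$n = 361$
$\left(n + \left(147 + \left(q \left(-7\right) + 2\right)\right) \left(-66 + 11\right)\right)^{2} = \left(361 + \left(147 + \left(4 \left(-7\right) + 2\right)\right) \left(-66 + 11\right)\right)^{2} = \left(361 + \left(147 + \left(-28 + 2\right)\right) \left(-55\right)\right)^{2} = \left(361 + \left(147 - 26\right) \left(-55\right)\right)^{2} = \left(361 + 121 \left(-55\right)\right)^{2} = \left(361 - 6655\right)^{2} = \left(-6294\right)^{2} = 39614436$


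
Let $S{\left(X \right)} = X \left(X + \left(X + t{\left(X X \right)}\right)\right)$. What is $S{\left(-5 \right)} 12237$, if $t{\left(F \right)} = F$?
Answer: $-917775$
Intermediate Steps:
$S{\left(X \right)} = X \left(X^{2} + 2 X\right)$ ($S{\left(X \right)} = X \left(X + \left(X + X X\right)\right) = X \left(X + \left(X + X^{2}\right)\right) = X \left(X^{2} + 2 X\right)$)
$S{\left(-5 \right)} 12237 = \left(-5\right)^{2} \left(2 - 5\right) 12237 = 25 \left(-3\right) 12237 = \left(-75\right) 12237 = -917775$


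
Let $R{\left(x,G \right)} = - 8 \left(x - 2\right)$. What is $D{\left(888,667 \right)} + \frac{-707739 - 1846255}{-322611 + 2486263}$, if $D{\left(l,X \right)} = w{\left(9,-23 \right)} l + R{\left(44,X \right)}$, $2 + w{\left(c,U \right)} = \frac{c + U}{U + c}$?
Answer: $- \frac{1325432021}{1081826} \approx -1225.2$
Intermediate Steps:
$R{\left(x,G \right)} = 16 - 8 x$ ($R{\left(x,G \right)} = - 8 \left(x - 2\right) = - 8 \left(-2 + x\right) = 16 - 8 x$)
$w{\left(c,U \right)} = -1$ ($w{\left(c,U \right)} = -2 + \frac{c + U}{U + c} = -2 + \frac{U + c}{U + c} = -2 + 1 = -1$)
$D{\left(l,X \right)} = -336 - l$ ($D{\left(l,X \right)} = - l + \left(16 - 352\right) = - l - 336 = -336 - l$)
$D{\left(888,667 \right)} + \frac{-707739 - 1846255}{-322611 + 2486263} = \left(-336 - 888\right) + \frac{-707739 - 1846255}{-322611 + 2486263} = \left(-336 - 888\right) - \frac{2553994}{2163652} = -1224 - \frac{1276997}{1081826} = - \frac{1325432021}{1081826}$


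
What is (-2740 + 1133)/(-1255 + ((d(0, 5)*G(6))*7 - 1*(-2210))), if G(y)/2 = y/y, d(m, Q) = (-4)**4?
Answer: -1607/4539 ≈ -0.35404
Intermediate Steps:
d(m, Q) = 256
G(y) = 2 (G(y) = 2*(y/y) = 2*1 = 2)
(-2740 + 1133)/(-1255 + ((d(0, 5)*G(6))*7 - 1*(-2210))) = (-2740 + 1133)/(-1255 + ((256*2)*7 - 1*(-2210))) = -1607/(-1255 + (512*7 + 2210)) = -1607/(-1255 + (3584 + 2210)) = -1607/(-1255 + 5794) = -1607/4539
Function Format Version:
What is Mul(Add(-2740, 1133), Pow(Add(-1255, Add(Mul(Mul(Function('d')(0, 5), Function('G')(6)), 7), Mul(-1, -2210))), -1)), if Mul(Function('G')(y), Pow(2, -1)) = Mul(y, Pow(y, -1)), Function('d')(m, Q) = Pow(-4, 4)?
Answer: Rational(-1607, 4539) ≈ -0.35404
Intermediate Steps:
Function('d')(m, Q) = 256
Function('G')(y) = 2 (Function('G')(y) = Mul(2, Mul(y, Pow(y, -1))) = Mul(2, 1) = 2)
Mul(Add(-2740, 1133), Pow(Add(-1255, Add(Mul(Mul(Function('d')(0, 5), Function('G')(6)), 7), Mul(-1, -2210))), -1)) = Mul(Add(-2740, 1133), Pow(Add(-1255, Add(Mul(Mul(256, 2), 7), Mul(-1, -2210))), -1)) = Mul(-1607, Pow(Add(-1255, Add(Mul(512, 7), 2210)), -1)) = Mul(-1607, Pow(Add(-1255, Add(3584, 2210)), -1)) = Mul(-1607, Pow(Add(-1255, 5794), -1)) = Mul(-1607, Pow(4539, -1)) = Mul(-1607, Rational(1, 4539)) = Rational(-1607, 4539)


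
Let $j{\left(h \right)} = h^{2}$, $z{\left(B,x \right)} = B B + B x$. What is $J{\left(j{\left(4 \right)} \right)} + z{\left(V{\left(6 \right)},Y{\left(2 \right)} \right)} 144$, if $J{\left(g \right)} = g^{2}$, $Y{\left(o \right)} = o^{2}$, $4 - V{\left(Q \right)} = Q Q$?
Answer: $129280$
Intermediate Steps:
$V{\left(Q \right)} = 4 - Q^{2}$ ($V{\left(Q \right)} = 4 - Q Q = 4 - Q^{2}$)
$z{\left(B,x \right)} = B^{2} + B x$
$J{\left(j{\left(4 \right)} \right)} + z{\left(V{\left(6 \right)},Y{\left(2 \right)} \right)} 144 = \left(4^{2}\right)^{2} + \left(4 - 6^{2}\right) \left(\left(4 - 6^{2}\right) + 2^{2}\right) 144 = 16^{2} + \left(4 - 36\right) \left(\left(4 - 36\right) + 4\right) 144 = 256 + \left(4 - 36\right) \left(\left(4 - 36\right) + 4\right) 144 = 256 + - 32 \left(-32 + 4\right) 144 = 256 + \left(-32\right) \left(-28\right) 144 = 256 + 896 \cdot 144 = 256 + 129024 = 129280$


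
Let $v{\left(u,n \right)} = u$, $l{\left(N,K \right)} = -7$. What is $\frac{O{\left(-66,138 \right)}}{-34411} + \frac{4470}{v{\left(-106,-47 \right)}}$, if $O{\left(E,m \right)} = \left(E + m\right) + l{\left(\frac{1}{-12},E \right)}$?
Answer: $- \frac{5916310}{140291} \approx -42.172$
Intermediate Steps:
$O{\left(E,m \right)} = -7 + E + m$ ($O{\left(E,m \right)} = \left(E + m\right) - 7 = -7 + E + m$)
$\frac{O{\left(-66,138 \right)}}{-34411} + \frac{4470}{v{\left(-106,-47 \right)}} = \frac{-7 - 66 + 138}{-34411} + \frac{4470}{-106} = 65 \left(- \frac{1}{34411}\right) + 4470 \left(- \frac{1}{106}\right) = - \frac{5}{2647} - \frac{2235}{53} = - \frac{5916310}{140291}$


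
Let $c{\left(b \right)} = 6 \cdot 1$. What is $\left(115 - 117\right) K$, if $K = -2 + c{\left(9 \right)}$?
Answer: $-8$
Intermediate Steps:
$c{\left(b \right)} = 6$
$K = 4$ ($K = -2 + 6 = 4$)
$\left(115 - 117\right) K = \left(115 - 117\right) 4 = \left(-2\right) 4 = -8$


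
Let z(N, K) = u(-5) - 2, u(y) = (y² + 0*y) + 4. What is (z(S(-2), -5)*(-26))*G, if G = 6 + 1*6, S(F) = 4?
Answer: -8424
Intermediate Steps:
u(y) = 4 + y² (u(y) = (y² + 0) + 4 = y² + 4 = 4 + y²)
G = 12 (G = 6 + 6 = 12)
z(N, K) = 27 (z(N, K) = (4 + (-5)²) - 2 = (4 + 25) - 2 = 29 - 2 = 27)
(z(S(-2), -5)*(-26))*G = (27*(-26))*12 = -702*12 = -8424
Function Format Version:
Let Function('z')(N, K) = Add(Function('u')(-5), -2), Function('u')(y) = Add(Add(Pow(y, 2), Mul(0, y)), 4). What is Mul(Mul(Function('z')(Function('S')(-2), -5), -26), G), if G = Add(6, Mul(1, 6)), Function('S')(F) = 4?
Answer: -8424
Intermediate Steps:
Function('u')(y) = Add(4, Pow(y, 2)) (Function('u')(y) = Add(Add(Pow(y, 2), 0), 4) = Add(Pow(y, 2), 4) = Add(4, Pow(y, 2)))
G = 12 (G = Add(6, 6) = 12)
Function('z')(N, K) = 27 (Function('z')(N, K) = Add(Add(4, Pow(-5, 2)), -2) = Add(Add(4, 25), -2) = Add(29, -2) = 27)
Mul(Mul(Function('z')(Function('S')(-2), -5), -26), G) = Mul(Mul(27, -26), 12) = Mul(-702, 12) = -8424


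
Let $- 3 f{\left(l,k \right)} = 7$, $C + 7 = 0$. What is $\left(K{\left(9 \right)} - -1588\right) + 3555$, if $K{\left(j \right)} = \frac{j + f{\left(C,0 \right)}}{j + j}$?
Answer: $\frac{138871}{27} \approx 5143.4$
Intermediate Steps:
$C = -7$ ($C = -7 + 0 = -7$)
$f{\left(l,k \right)} = - \frac{7}{3}$ ($f{\left(l,k \right)} = \left(- \frac{1}{3}\right) 7 = - \frac{7}{3}$)
$K{\left(j \right)} = \frac{- \frac{7}{3} + j}{2 j}$ ($K{\left(j \right)} = \frac{j - \frac{7}{3}}{j + j} = \frac{- \frac{7}{3} + j}{2 j}$)
$\left(K{\left(9 \right)} - -1588\right) + 3555 = \left(\frac{-7 + 3 \cdot 9}{6 \cdot 9} - -1588\right) + 3555 = \left(\frac{1}{6} \cdot \frac{1}{9} \left(-7 + 27\right) + 1588\right) + 3555 = \left(\frac{1}{6} \cdot \frac{1}{9} \cdot 20 + 1588\right) + 3555 = \left(\frac{10}{27} + 1588\right) + 3555 = \frac{42886}{27} + 3555 = \frac{138871}{27}$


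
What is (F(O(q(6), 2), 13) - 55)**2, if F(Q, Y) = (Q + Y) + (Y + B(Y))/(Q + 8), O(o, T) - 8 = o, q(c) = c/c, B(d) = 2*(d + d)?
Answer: 246016/289 ≈ 851.27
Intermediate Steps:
B(d) = 4*d (B(d) = 2*(2*d) = 4*d)
q(c) = 1
O(o, T) = 8 + o
F(Q, Y) = Q + Y + 5*Y/(8 + Q) (F(Q, Y) = (Q + Y) + (Y + 4*Y)/(Q + 8) = (Q + Y) + (5*Y)/(8 + Q) = (Q + Y) + 5*Y/(8 + Q) = Q + Y + 5*Y/(8 + Q))
(F(O(q(6), 2), 13) - 55)**2 = (((8 + 1)**2 + 8*(8 + 1) + 13*13 + (8 + 1)*13)/(8 + (8 + 1)) - 55)**2 = ((9**2 + 8*9 + 169 + 9*13)/(8 + 9) - 55)**2 = ((81 + 72 + 169 + 117)/17 - 55)**2 = ((1/17)*439 - 55)**2 = (439/17 - 55)**2 = (-496/17)**2 = 246016/289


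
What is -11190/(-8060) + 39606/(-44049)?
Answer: 5789465/11834498 ≈ 0.48920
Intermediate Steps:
-11190/(-8060) + 39606/(-44049) = -11190*(-1/8060) + 39606*(-1/44049) = 1119/806 - 13202/14683 = 5789465/11834498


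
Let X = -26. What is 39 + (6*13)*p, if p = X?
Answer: -1989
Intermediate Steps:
p = -26
39 + (6*13)*p = 39 + (6*13)*(-26) = 39 + 78*(-26) = 39 - 2028 = -1989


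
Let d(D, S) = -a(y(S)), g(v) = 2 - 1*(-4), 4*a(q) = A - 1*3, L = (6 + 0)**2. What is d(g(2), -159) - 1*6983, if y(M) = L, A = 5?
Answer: -13967/2 ≈ -6983.5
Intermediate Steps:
L = 36 (L = 6**2 = 36)
y(M) = 36
a(q) = 1/2 (a(q) = (5 - 1*3)/4 = (5 - 3)/4 = (1/4)*2 = 1/2)
g(v) = 6 (g(v) = 2 + 4 = 6)
d(D, S) = -1/2 (d(D, S) = -1*1/2 = -1/2)
d(g(2), -159) - 1*6983 = -1/2 - 1*6983 = -1/2 - 6983 = -13967/2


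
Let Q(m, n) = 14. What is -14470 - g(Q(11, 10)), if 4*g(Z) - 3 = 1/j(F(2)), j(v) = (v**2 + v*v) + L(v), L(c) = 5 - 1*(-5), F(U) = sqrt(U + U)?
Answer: -1041895/72 ≈ -14471.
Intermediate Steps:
F(U) = sqrt(2)*sqrt(U) (F(U) = sqrt(2*U) = sqrt(2)*sqrt(U))
L(c) = 10 (L(c) = 5 + 5 = 10)
j(v) = 10 + 2*v**2 (j(v) = (v**2 + v*v) + 10 = (v**2 + v**2) + 10 = 2*v**2 + 10 = 10 + 2*v**2)
g(Z) = 55/72 (g(Z) = 3/4 + 1/(4*(10 + 2*(sqrt(2)*sqrt(2))**2)) = 3/4 + 1/(4*(10 + 2*2**2)) = 3/4 + 1/(4*(10 + 2*4)) = 3/4 + 1/(4*(10 + 8)) = 3/4 + (1/4)/18 = 3/4 + (1/4)*(1/18) = 3/4 + 1/72 = 55/72)
-14470 - g(Q(11, 10)) = -14470 - 1*55/72 = -14470 - 55/72 = -1041895/72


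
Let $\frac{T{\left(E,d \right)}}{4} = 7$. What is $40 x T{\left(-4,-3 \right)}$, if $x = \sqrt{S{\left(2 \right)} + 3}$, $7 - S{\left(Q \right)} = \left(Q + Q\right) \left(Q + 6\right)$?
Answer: $1120 i \sqrt{22} \approx 5253.3 i$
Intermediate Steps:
$S{\left(Q \right)} = 7 - 2 Q \left(6 + Q\right)$ ($S{\left(Q \right)} = 7 - \left(Q + Q\right) \left(Q + 6\right) = 7 - 2 Q \left(6 + Q\right)$)
$T{\left(E,d \right)} = 28$ ($T{\left(E,d \right)} = 4 \cdot 7 = 28$)
$x = i \sqrt{22}$ ($x = \sqrt{\left(7 - 24 - 2 \cdot 2^{2}\right) + 3} = \sqrt{\left(7 - 24 - 8\right) + 3} = \sqrt{-25 + 3} = \sqrt{-22} = i \sqrt{22} \approx 4.6904 i$)
$40 x T{\left(-4,-3 \right)} = 40 i \sqrt{22} \cdot 28 = 1120 i \sqrt{22}$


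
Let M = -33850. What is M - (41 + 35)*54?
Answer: -37954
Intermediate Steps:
M - (41 + 35)*54 = -33850 - (41 + 35)*54 = -33850 - 76*54 = -33850 - 1*4104 = -33850 - 4104 = -37954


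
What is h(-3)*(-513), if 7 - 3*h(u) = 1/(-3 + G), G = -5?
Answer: -9747/8 ≈ -1218.4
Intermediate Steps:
h(u) = 19/8 (h(u) = 7/3 - 1/(3*(-3 - 5)) = 7/3 - ⅓/(-8) = 7/3 - ⅓*(-⅛) = 7/3 + 1/24 = 19/8)
h(-3)*(-513) = (19/8)*(-513) = -9747/8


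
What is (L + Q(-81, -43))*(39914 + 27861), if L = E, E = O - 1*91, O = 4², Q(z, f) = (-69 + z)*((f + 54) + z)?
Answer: 706554375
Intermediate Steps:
Q(z, f) = (-69 + z)*(54 + f + z) (Q(z, f) = (-69 + z)*((54 + f) + z) = (-69 + z)*(54 + f + z))
O = 16
E = -75 (E = 16 - 1*91 = 16 - 91 = -75)
L = -75
(L + Q(-81, -43))*(39914 + 27861) = (-75 + (-3726 + (-81)² - 69*(-43) - 15*(-81) - 43*(-81)))*(39914 + 27861) = (-75 + (-3726 + 6561 + 2967 + 1215 + 3483))*67775 = (-75 + 10500)*67775 = 10425*67775 = 706554375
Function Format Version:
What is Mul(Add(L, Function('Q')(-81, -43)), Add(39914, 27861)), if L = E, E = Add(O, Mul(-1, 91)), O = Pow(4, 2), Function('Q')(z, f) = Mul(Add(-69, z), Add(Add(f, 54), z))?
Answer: 706554375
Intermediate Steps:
Function('Q')(z, f) = Mul(Add(-69, z), Add(54, f, z)) (Function('Q')(z, f) = Mul(Add(-69, z), Add(Add(54, f), z)) = Mul(Add(-69, z), Add(54, f, z)))
O = 16
E = -75 (E = Add(16, Mul(-1, 91)) = Add(16, -91) = -75)
L = -75
Mul(Add(L, Function('Q')(-81, -43)), Add(39914, 27861)) = Mul(Add(-75, Add(-3726, Pow(-81, 2), Mul(-69, -43), Mul(-15, -81), Mul(-43, -81))), Add(39914, 27861)) = Mul(Add(-75, Add(-3726, 6561, 2967, 1215, 3483)), 67775) = Mul(Add(-75, 10500), 67775) = Mul(10425, 67775) = 706554375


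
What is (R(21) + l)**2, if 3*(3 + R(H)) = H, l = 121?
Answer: 15625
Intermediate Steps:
R(H) = -3 + H/3
(R(21) + l)**2 = ((-3 + (1/3)*21) + 121)**2 = ((-3 + 7) + 121)**2 = (4 + 121)**2 = 125**2 = 15625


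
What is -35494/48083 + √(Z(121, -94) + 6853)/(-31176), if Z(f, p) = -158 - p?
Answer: -35494/48083 - √6789/31176 ≈ -0.74082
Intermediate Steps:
-35494/48083 + √(Z(121, -94) + 6853)/(-31176) = -35494/48083 + √((-158 - 1*(-94)) + 6853)/(-31176) = -35494*1/48083 + √((-158 + 94) + 6853)*(-1/31176) = -35494/48083 + √(-64 + 6853)*(-1/31176) = -35494/48083 + √6789*(-1/31176) = -35494/48083 - √6789/31176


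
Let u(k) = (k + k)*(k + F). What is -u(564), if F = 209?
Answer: -871944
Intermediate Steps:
u(k) = 2*k*(209 + k) (u(k) = (k + k)*(k + 209) = (2*k)*(209 + k) = 2*k*(209 + k))
-u(564) = -2*564*(209 + 564) = -2*564*773 = -1*871944 = -871944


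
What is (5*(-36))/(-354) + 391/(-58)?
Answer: -21329/3422 ≈ -6.2329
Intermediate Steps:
(5*(-36))/(-354) + 391/(-58) = -180*(-1/354) + 391*(-1/58) = 30/59 - 391/58 = -21329/3422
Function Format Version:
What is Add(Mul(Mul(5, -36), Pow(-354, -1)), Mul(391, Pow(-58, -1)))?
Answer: Rational(-21329, 3422) ≈ -6.2329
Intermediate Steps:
Add(Mul(Mul(5, -36), Pow(-354, -1)), Mul(391, Pow(-58, -1))) = Add(Mul(-180, Rational(-1, 354)), Mul(391, Rational(-1, 58))) = Add(Rational(30, 59), Rational(-391, 58)) = Rational(-21329, 3422)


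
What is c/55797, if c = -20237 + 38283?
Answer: 2578/7971 ≈ 0.32342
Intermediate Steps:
c = 18046
c/55797 = 18046/55797 = 18046*(1/55797) = 2578/7971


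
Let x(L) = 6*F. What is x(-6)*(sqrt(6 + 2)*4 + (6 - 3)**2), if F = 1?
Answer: 54 + 48*sqrt(2) ≈ 121.88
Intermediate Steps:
x(L) = 6 (x(L) = 6*1 = 6)
x(-6)*(sqrt(6 + 2)*4 + (6 - 3)**2) = 6*(sqrt(6 + 2)*4 + (6 - 3)**2) = 6*(sqrt(8)*4 + 3**2) = 6*((2*sqrt(2))*4 + 9) = 6*(8*sqrt(2) + 9) = 6*(9 + 8*sqrt(2)) = 54 + 48*sqrt(2)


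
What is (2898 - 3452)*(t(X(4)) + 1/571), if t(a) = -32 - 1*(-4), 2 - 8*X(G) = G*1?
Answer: 8856798/571 ≈ 15511.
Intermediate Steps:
X(G) = ¼ - G/8
t(a) = -28 (t(a) = -32 + 4 = -28)
(2898 - 3452)*(t(X(4)) + 1/571) = (2898 - 3452)*(-28 + 1/571) = -554*(-28 + 1/571) = -554*(-15987/571) = 8856798/571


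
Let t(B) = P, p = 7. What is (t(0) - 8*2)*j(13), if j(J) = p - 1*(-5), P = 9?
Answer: -84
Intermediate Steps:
t(B) = 9
j(J) = 12 (j(J) = 7 - 1*(-5) = 7 + 5 = 12)
(t(0) - 8*2)*j(13) = (9 - 8*2)*12 = (9 - 16)*12 = -7*12 = -84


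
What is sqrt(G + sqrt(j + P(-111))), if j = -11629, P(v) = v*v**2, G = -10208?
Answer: sqrt(-10208 + 2*I*sqrt(344815)) ≈ 5.8024 + 101.2*I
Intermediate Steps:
P(v) = v**3
sqrt(G + sqrt(j + P(-111))) = sqrt(-10208 + sqrt(-11629 + (-111)**3)) = sqrt(-10208 + sqrt(-11629 - 1367631)) = sqrt(-10208 + sqrt(-1379260)) = sqrt(-10208 + 2*I*sqrt(344815))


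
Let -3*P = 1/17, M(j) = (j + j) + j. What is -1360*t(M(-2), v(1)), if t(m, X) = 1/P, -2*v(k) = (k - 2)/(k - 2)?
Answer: 69360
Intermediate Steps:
M(j) = 3*j (M(j) = 2*j + j = 3*j)
v(k) = -½ (v(k) = -(k - 2)/(2*(k - 2)) = -(-2 + k)/(2*(-2 + k)) = -½*1 = -½)
P = -1/51 (P = -⅓/17 = -⅓*1/17 = -1/51 ≈ -0.019608)
t(m, X) = -51 (t(m, X) = 1/(-1/51) = -51)
-1360*t(M(-2), v(1)) = -1360*(-51) = 69360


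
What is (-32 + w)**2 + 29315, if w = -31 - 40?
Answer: 39924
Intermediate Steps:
w = -71
(-32 + w)**2 + 29315 = (-32 - 71)**2 + 29315 = (-103)**2 + 29315 = 10609 + 29315 = 39924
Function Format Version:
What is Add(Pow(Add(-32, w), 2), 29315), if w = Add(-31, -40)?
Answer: 39924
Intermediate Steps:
w = -71
Add(Pow(Add(-32, w), 2), 29315) = Add(Pow(Add(-32, -71), 2), 29315) = Add(Pow(-103, 2), 29315) = Add(10609, 29315) = 39924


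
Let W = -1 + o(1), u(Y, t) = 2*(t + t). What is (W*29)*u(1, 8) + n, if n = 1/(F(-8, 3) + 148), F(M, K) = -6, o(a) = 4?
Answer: 395329/142 ≈ 2784.0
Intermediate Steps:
u(Y, t) = 4*t (u(Y, t) = 2*(2*t) = 4*t)
W = 3 (W = -1 + 4 = 3)
n = 1/142 (n = 1/(-6 + 148) = 1/142 ≈ 0.0070423)
(W*29)*u(1, 8) + n = (3*29)*(4*8) + 1/142 = 87*32 + 1/142 = 2784 + 1/142 = 395329/142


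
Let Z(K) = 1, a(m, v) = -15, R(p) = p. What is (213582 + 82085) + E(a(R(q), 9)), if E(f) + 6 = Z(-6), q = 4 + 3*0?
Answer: 295662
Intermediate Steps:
q = 4 (q = 4 + 0 = 4)
E(f) = -5 (E(f) = -6 + 1 = -5)
(213582 + 82085) + E(a(R(q), 9)) = (213582 + 82085) - 5 = 295667 - 5 = 295662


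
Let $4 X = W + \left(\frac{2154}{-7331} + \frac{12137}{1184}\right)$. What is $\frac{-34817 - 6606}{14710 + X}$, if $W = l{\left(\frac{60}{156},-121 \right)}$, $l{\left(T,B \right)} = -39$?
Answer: $- \frac{1438190653568}{510473461115} \approx -2.8174$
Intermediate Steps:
$W = -39$
$X = - \frac{252090245}{34719616}$ ($X = \frac{-39 + \left(\frac{2154}{-7331} + \frac{12137}{1184}\right)}{4} = \frac{-39 + \left(2154 \left(- \frac{1}{7331}\right) + 12137 \cdot \frac{1}{1184}\right)}{4} = \frac{-39 + \left(- \frac{2154}{7331} + \frac{12137}{1184}\right)}{4} = \frac{-39 + \frac{86426011}{8679904}}{4} = \frac{1}{4} \left(- \frac{252090245}{8679904}\right) = - \frac{252090245}{34719616} \approx -7.2607$)
$\frac{-34817 - 6606}{14710 + X} = \frac{-34817 - 6606}{14710 - \frac{252090245}{34719616}} = - \frac{41423}{\frac{510473461115}{34719616}} = \left(-41423\right) \frac{34719616}{510473461115} = - \frac{1438190653568}{510473461115}$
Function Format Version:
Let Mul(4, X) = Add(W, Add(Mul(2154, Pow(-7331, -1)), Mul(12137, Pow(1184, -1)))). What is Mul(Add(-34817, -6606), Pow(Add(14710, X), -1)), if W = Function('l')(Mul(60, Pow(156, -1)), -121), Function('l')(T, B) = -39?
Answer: Rational(-1438190653568, 510473461115) ≈ -2.8174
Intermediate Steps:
W = -39
X = Rational(-252090245, 34719616) (X = Mul(Rational(1, 4), Add(-39, Add(Mul(2154, Pow(-7331, -1)), Mul(12137, Pow(1184, -1))))) = Mul(Rational(1, 4), Add(-39, Add(Mul(2154, Rational(-1, 7331)), Mul(12137, Rational(1, 1184))))) = Mul(Rational(1, 4), Add(-39, Add(Rational(-2154, 7331), Rational(12137, 1184)))) = Mul(Rational(1, 4), Add(-39, Rational(86426011, 8679904))) = Mul(Rational(1, 4), Rational(-252090245, 8679904)) = Rational(-252090245, 34719616) ≈ -7.2607)
Mul(Add(-34817, -6606), Pow(Add(14710, X), -1)) = Mul(Add(-34817, -6606), Pow(Add(14710, Rational(-252090245, 34719616)), -1)) = Mul(-41423, Pow(Rational(510473461115, 34719616), -1)) = Mul(-41423, Rational(34719616, 510473461115)) = Rational(-1438190653568, 510473461115)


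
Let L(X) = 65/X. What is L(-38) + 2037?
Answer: 77341/38 ≈ 2035.3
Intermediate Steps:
L(-38) + 2037 = 65/(-38) + 2037 = 65*(-1/38) + 2037 = -65/38 + 2037 = 77341/38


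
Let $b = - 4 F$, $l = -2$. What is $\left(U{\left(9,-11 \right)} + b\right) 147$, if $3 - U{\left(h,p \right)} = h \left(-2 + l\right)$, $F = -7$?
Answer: $9849$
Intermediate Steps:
$b = 28$ ($b = \left(-4\right) \left(-7\right) = 28$)
$U{\left(h,p \right)} = 3 + 4 h$ ($U{\left(h,p \right)} = 3 - h \left(-2 - 2\right) = 3 - h \left(-4\right) = 3 - - 4 h = 3 + 4 h$)
$\left(U{\left(9,-11 \right)} + b\right) 147 = \left(\left(3 + 4 \cdot 9\right) + 28\right) 147 = \left(\left(3 + 36\right) + 28\right) 147 = \left(39 + 28\right) 147 = 67 \cdot 147 = 9849$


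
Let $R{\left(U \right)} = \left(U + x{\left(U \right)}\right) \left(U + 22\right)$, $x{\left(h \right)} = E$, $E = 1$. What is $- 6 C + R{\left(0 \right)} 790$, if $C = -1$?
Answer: $17386$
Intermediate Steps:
$x{\left(h \right)} = 1$
$R{\left(U \right)} = \left(1 + U\right) \left(22 + U\right)$ ($R{\left(U \right)} = \left(U + 1\right) \left(U + 22\right) = \left(1 + U\right) \left(22 + U\right)$)
$- 6 C + R{\left(0 \right)} 790 = \left(-6\right) \left(-1\right) + \left(22 + 0^{2} + 23 \cdot 0\right) 790 = 6 + \left(22 + 0 + 0\right) 790 = 6 + 22 \cdot 790 = 6 + 17380 = 17386$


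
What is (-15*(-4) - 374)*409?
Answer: -128426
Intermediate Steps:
(-15*(-4) - 374)*409 = (60 - 374)*409 = -314*409 = -128426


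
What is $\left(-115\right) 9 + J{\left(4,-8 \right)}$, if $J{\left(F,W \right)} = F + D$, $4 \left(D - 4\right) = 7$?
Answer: $- \frac{4101}{4} \approx -1025.3$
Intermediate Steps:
$D = \frac{23}{4}$ ($D = 4 + \frac{1}{4} \cdot 7 = 4 + \frac{7}{4} = \frac{23}{4} \approx 5.75$)
$J{\left(F,W \right)} = \frac{23}{4} + F$ ($J{\left(F,W \right)} = F + \frac{23}{4} = \frac{23}{4} + F$)
$\left(-115\right) 9 + J{\left(4,-8 \right)} = \left(-115\right) 9 + \left(\frac{23}{4} + 4\right) = -1035 + \frac{39}{4} = - \frac{4101}{4}$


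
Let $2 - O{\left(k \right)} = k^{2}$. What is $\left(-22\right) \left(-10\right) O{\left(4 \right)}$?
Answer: $-3080$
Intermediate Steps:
$O{\left(k \right)} = 2 - k^{2}$
$\left(-22\right) \left(-10\right) O{\left(4 \right)} = \left(-22\right) \left(-10\right) \left(2 - 4^{2}\right) = 220 \left(2 - 16\right) = 220 \left(-14\right) = -3080$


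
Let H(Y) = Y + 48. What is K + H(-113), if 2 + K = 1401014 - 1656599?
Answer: -255652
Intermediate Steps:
K = -255587 (K = -2 + (1401014 - 1656599) = -2 - 255585 = -255587)
H(Y) = 48 + Y
K + H(-113) = -255587 + (48 - 113) = -255587 - 65 = -255652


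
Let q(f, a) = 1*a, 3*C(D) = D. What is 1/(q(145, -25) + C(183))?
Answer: 1/36 ≈ 0.027778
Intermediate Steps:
C(D) = D/3
q(f, a) = a
1/(q(145, -25) + C(183)) = 1/(-25 + (⅓)*183) = 1/(-25 + 61) = 1/36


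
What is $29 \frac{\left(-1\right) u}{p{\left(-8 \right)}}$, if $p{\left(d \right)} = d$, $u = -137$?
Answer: $- \frac{3973}{8} \approx -496.63$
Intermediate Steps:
$29 \frac{\left(-1\right) u}{p{\left(-8 \right)}} = 29 \frac{\left(-1\right) \left(-137\right)}{-8} = 29 \cdot 137 \left(- \frac{1}{8}\right) = 29 \left(- \frac{137}{8}\right) = - \frac{3973}{8}$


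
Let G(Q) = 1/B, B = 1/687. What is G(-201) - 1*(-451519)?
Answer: 452206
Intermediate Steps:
B = 1/687 (B = 1*(1/687) = 1/687 ≈ 0.0014556)
G(Q) = 687 (G(Q) = 1/(1/687) = 687)
G(-201) - 1*(-451519) = 687 - 1*(-451519) = 687 + 451519 = 452206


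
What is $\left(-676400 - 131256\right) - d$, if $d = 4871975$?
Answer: $-5679631$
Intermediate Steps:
$\left(-676400 - 131256\right) - d = \left(-676400 - 131256\right) - 4871975 = -807656 - 4871975 = -5679631$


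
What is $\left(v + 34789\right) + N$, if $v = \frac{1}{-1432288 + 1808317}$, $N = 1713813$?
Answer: $\frac{657525061459}{376029} \approx 1.7486 \cdot 10^{6}$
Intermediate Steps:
$v = \frac{1}{376029} \approx 2.6594 \cdot 10^{-6}$
$\left(v + 34789\right) + N = \left(\frac{1}{376029} + 34789\right) + 1713813 = \frac{13081672882}{376029} + 1713813 = \frac{657525061459}{376029}$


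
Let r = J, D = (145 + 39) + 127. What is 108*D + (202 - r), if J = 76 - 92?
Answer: 33806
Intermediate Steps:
J = -16
D = 311 (D = 184 + 127 = 311)
r = -16
108*D + (202 - r) = 108*311 + (202 - 1*(-16)) = 33588 + (202 + 16) = 33588 + 218 = 33806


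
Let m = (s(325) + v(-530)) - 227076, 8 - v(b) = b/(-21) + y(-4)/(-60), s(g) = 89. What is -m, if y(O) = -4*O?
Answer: 7945139/35 ≈ 2.2700e+5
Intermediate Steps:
v(b) = 124/15 + b/21 (v(b) = 8 - (b/(-21) - 4*(-4)/(-60)) = 8 - (b*(-1/21) + 16*(-1/60)) = 8 - (-b/21 - 4/15) = 8 - (-4/15 - b/21) = 8 + (4/15 + b/21) = 124/15 + b/21)
m = -7945139/35 (m = (89 + (124/15 + (1/21)*(-530))) - 227076 = (89 + (124/15 - 530/21)) - 227076 = (89 - 594/35) - 227076 = 2521/35 - 227076 = -7945139/35 ≈ -2.2700e+5)
-m = -1*(-7945139/35) = 7945139/35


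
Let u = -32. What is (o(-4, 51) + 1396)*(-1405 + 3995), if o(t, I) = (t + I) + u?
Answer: 3654490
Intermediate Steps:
o(t, I) = -32 + I + t (o(t, I) = (t + I) - 32 = (I + t) - 32 = -32 + I + t)
(o(-4, 51) + 1396)*(-1405 + 3995) = ((-32 + 51 - 4) + 1396)*(-1405 + 3995) = (15 + 1396)*2590 = 1411*2590 = 3654490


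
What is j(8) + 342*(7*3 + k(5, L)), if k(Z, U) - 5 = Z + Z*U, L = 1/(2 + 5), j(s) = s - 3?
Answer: 75959/7 ≈ 10851.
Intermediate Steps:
j(s) = -3 + s
L = ⅐ (L = 1/7 = ⅐ ≈ 0.14286)
k(Z, U) = 5 + Z + U*Z (k(Z, U) = 5 + (Z + Z*U) = 5 + (Z + U*Z) = 5 + Z + U*Z)
j(8) + 342*(7*3 + k(5, L)) = (-3 + 8) + 342*(7*3 + (5 + 5 + (⅐)*5)) = 5 + 342*(21 + (5 + 5 + 5/7)) = 5 + 342*(21 + 75/7) = 5 + 342*(222/7) = 5 + 75924/7 = 75959/7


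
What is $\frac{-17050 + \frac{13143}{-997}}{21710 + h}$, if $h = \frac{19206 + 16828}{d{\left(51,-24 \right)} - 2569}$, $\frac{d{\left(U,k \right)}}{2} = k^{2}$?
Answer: $- \frac{24105994081}{30634854892} \approx -0.78688$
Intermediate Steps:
$d{\left(U,k \right)} = 2 k^{2}$
$h = - \frac{36034}{1417}$ ($h = \frac{19206 + 16828}{2 \left(-24\right)^{2} - 2569} = \frac{36034}{2 \cdot 576 - 2569} = \frac{36034}{1152 - 2569} = \frac{36034}{-1417} = 36034 \left(- \frac{1}{1417}\right) = - \frac{36034}{1417} \approx -25.43$)
$\frac{-17050 + \frac{13143}{-997}}{21710 + h} = \frac{-17050 + \frac{13143}{-997}}{21710 - \frac{36034}{1417}} = \frac{-17050 + 13143 \left(- \frac{1}{997}\right)}{\frac{30727036}{1417}} = \left(-17050 - \frac{13143}{997}\right) \frac{1417}{30727036} = \left(- \frac{17011993}{997}\right) \frac{1417}{30727036} = - \frac{24105994081}{30634854892}$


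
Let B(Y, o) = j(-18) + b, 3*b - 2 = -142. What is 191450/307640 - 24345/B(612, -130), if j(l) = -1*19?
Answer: 2250620305/6060508 ≈ 371.36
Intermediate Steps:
b = -140/3 (b = 2/3 + (1/3)*(-142) = 2/3 - 142/3 = -140/3 ≈ -46.667)
j(l) = -19
B(Y, o) = -197/3 (B(Y, o) = -19 - 140/3 = -197/3)
191450/307640 - 24345/B(612, -130) = 191450/307640 - 24345/(-197/3) = 191450*(1/307640) - 24345*(-3/197) = 19145/30764 + 73035/197 = 2250620305/6060508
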